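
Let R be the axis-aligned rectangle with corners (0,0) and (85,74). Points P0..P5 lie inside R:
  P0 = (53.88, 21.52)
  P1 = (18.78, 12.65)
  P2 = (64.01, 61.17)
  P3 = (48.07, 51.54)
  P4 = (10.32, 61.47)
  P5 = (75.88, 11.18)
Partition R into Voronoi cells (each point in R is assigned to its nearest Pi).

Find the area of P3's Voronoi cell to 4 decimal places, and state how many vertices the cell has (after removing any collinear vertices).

Area of P3's cell: 1055.8455 (5 vertices)

1. box [0,85]×[0,74]: [(0, 0) (85, 0) (85, 74) (0, 74)]
2. ⊥bis P3·P0 via (50.975,36.53): [(0, 26.6644) (85, 43.1151) (85, 74) (0, 74)]  |A|=3324.3697
3. ⊥bis P3·P1 via (33.425,32.095): [(0, 57.269) (32.3281, 32.9211) (85, 43.1151) (85, 74) (0, 74)]  |A|=2829.675
4. ⊥bis P3·P2 via (56.04,56.355): [(0, 57.269) (32.3281, 32.9211) (66.2331, 39.483) (45.3799, 74) (0, 74)]  |A|=1856.0849
5. ⊥bis P3·P4 via (29.195,56.505): [(24.5352, 38.7903) (32.3281, 32.9211) (66.2331, 39.483) (45.3799, 74) (33.797, 74)]  |A|=1055.8455
6. ⊥bis P3·P5 via (61.975,31.36): [(24.5352, 38.7903) (32.3281, 32.9211) (66.2331, 39.483) (45.3799, 74) (33.797, 74)]  |A|=1055.8455
7. canonical 5-gon: [(24.5352, 38.7903) (32.3281, 32.9211) (66.2331, 39.483) (45.3799, 74) (33.797, 74)]
8. shoelace: 1055.8455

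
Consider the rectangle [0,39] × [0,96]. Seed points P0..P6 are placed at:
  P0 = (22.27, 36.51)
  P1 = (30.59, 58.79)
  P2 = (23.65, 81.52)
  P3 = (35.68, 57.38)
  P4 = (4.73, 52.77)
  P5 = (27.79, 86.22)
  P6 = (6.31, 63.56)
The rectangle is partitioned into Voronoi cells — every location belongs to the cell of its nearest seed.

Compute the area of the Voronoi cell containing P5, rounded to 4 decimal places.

1. box [0,39]×[0,96]: [(0, 0) (39, 0) (39, 96) (0, 96)]
2. ⊥bis P5·P0 via (25.03,61.365): [(0, 64.1444) (39, 59.8137) (39, 96) (0, 96)]  |A|=1326.8161
3. ⊥bis P5·P1 via (29.19,72.505): [(0, 69.5253) (39, 73.5064) (39, 96) (0, 96)]  |A|=954.8813
4. ⊥bis P5·P2 via (25.72,83.87): [(37.6427, 73.3678) (39, 73.5064) (39, 96) (11.9492, 96)]  |A|=321.3735
5. ⊥bis P5·P3 via (31.735,71.8): [(37.6008, 73.4048) (39, 73.7875) (39, 96) (11.9492, 96)]  |A|=321.1489
6. ⊥bis P5·P4 via (16.26,69.495): [(37.6008, 73.4048) (39, 73.7875) (39, 96) (11.9492, 96)]  |A|=321.1489
7. ⊥bis P5·P6 via (17.05,74.89): [(37.6008, 73.4048) (39, 73.7875) (39, 96) (11.9492, 96)]  |A|=321.1489
8. canonical 4-gon: [(37.6008, 73.4048) (39, 73.7875) (39, 96) (11.9492, 96)]
9. shoelace: 321.1489

Area of P5's cell: 321.1489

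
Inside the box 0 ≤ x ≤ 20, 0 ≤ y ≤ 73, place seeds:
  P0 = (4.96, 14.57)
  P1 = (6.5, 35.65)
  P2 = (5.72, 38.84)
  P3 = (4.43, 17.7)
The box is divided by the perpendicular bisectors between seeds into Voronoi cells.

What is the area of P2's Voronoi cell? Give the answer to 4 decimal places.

1. box [0,20]×[0,73]: [(0, 0) (20, 0) (20, 73) (0, 73)]
2. ⊥bis P2·P0 via (5.34,26.705): [(0, 26.8722) (20, 26.2459) (20, 73) (0, 73)]  |A|=928.8185
3. ⊥bis P2·P1 via (6.11,37.245): [(0, 35.751) (20, 40.6413) (20, 73) (0, 73)]  |A|=696.0768
4. ⊥bis P2·P3 via (5.075,28.27): [(0, 35.751) (20, 40.6413) (20, 73) (0, 73)]  |A|=696.0768
5. canonical 4-gon: [(0, 35.751) (20, 40.6413) (20, 73) (0, 73)]
6. shoelace: 696.0768

Area of P2's cell: 696.0768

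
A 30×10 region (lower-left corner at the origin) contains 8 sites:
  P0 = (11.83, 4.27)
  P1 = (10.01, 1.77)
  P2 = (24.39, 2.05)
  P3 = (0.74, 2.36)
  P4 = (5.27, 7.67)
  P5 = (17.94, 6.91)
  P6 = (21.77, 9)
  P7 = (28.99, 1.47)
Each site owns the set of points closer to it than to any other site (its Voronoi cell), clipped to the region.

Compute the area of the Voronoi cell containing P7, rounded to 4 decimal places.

Area of P7's cell: 25.3281

1. box [0,30]×[0,10]: [(0, 0) (30, 0) (30, 10) (0, 10)]
2. ⊥bis P7·P0 via (20.41,2.87): [(19.9417, 0) (30, 0) (30, 10) (21.5734, 10)]  |A|=92.4245
3. ⊥bis P7·P1 via (19.5,1.62): [(19.9417, 0) (30, 0) (30, 10) (21.5734, 10)]  |A|=92.4245
4. ⊥bis P7·P2 via (26.69,1.76): [(26.4681, 0) (30, 0) (30, 10) (27.729, 10)]  |A|=29.0148
5. ⊥bis P7·P3 via (14.865,1.915): [(26.4681, 0) (30, 0) (30, 10) (27.729, 10)]  |A|=29.0148
6. ⊥bis P7·P4 via (17.13,4.57): [(26.4681, 0) (30, 0) (30, 10) (27.729, 10)]  |A|=29.0148
7. ⊥bis P7·P5 via (23.465,4.19): [(26.4681, 0) (30, 0) (30, 10) (27.729, 10)]  |A|=29.0148
8. ⊥bis P7·P6 via (25.38,5.235): [(27.3686, 7.1417) (26.4681, 0) (30, 0) (30, 9.6648)]  |A|=25.3281
9. canonical 4-gon: [(27.3686, 7.1417) (26.4681, 0) (30, 0) (30, 9.6648)]
10. shoelace: 25.3281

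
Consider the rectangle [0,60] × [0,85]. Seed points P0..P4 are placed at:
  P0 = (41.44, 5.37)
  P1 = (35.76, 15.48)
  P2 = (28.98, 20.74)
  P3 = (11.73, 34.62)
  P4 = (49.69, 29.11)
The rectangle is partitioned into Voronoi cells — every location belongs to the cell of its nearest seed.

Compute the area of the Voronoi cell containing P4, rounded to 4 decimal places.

Area of P4's cell: 1631.8292

1. box [0,60]×[0,85]: [(0, 0) (60, 0) (60, 85) (0, 85)]
2. ⊥bis P4·P0 via (45.565,17.24): [(0, 33.0745) (60, 12.2236) (60, 85) (0, 85)]  |A|=3741.056
3. ⊥bis P4·P1 via (42.725,22.295): [(0, 65.9604) (48.7563, 16.131) (60, 12.2236) (60, 85) (0, 85)]  |A|=2939.3597
4. ⊥bis P4·P2 via (39.335,24.925): [(38.7603, 26.3469) (48.7563, 16.131) (60, 12.2236) (60, 85) (15.0555, 85)]  |A|=2128.8426
5. ⊥bis P4·P3 via (30.71,31.865): [(32.248, 42.4605) (38.7603, 26.3469) (48.7563, 16.131) (60, 12.2236) (60, 85) (38.4227, 85)]  |A|=1631.8292
6. canonical 6-gon: [(32.248, 42.4605) (38.7603, 26.3469) (48.7563, 16.131) (60, 12.2236) (60, 85) (38.4227, 85)]
7. shoelace: 1631.8292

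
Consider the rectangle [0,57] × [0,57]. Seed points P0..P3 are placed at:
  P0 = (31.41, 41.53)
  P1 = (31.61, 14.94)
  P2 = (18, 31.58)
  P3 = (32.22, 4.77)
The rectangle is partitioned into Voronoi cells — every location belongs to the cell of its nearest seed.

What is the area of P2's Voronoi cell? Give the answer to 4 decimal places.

Area of P2's cell: 965.2277

1. box [0,57]×[0,57]: [(0, 0) (57, 0) (57, 57) (0, 57)]
2. ⊥bis P2·P0 via (24.705,36.555): [(0, 0) (51.8282, 0) (9.5351, 57) (0, 57)]  |A|=1748.8556
3. ⊥bis P2·P1 via (24.805,23.26): [(0, 2.9718) (30.8818, 28.2303) (9.5351, 57) (0, 57)]  |A|=971.4064
4. ⊥bis P2·P3 via (25.11,18.175): [(0, 4.8567) (6.556, 8.334) (30.8818, 28.2303) (9.5351, 57) (0, 57)]  |A|=965.2277
5. canonical 5-gon: [(0, 4.8567) (6.556, 8.334) (30.8818, 28.2303) (9.5351, 57) (0, 57)]
6. shoelace: 965.2277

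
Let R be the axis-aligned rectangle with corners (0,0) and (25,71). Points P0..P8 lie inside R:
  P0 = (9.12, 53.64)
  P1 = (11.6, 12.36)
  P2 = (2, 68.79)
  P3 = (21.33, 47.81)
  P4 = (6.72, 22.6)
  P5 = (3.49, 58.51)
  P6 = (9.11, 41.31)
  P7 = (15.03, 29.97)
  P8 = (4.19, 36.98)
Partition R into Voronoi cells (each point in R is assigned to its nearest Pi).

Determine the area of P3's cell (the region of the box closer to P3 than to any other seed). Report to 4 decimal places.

Area of P3's cell: 220.0720

1. box [0,25]×[0,71]: [(0, 0) (25, 0) (25, 71) (0, 71)]
2. ⊥bis P3·P0 via (15.225,50.725): [(0, 18.8387) (0, 0) (25, 0) (25, 71) (24.9059, 71)]  |A|=1125.4388
3. ⊥bis P3·P1 via (16.465,30.085): [(6.6554, 32.7774) (25, 27.7424) (25, 71) (24.9059, 71)]  |A|=398.57
4. ⊥bis P3·P2 via (11.665,58.3): [(24.4792, 70.1064) (6.6554, 32.7774) (25, 27.7424) (25, 70.5863)]  |A|=398.4202
5. ⊥bis P3·P4 via (14.025,35.205): [(24.4792, 70.1064) (9.1606, 38.0241) (25, 28.8446) (25, 70.5863)]  |A|=335.2604
6. ⊥bis P3·P5 via (12.41,53.16): [(24.4792, 70.1064) (9.1606, 38.0241) (25, 28.8446) (25, 70.5863)]  |A|=335.2604
7. ⊥bis P3·P6 via (15.22,44.56): [(24.4792, 70.1064) (13.6714, 47.4713) (22.9461, 30.0349) (25, 28.8446) (25, 70.5863)]  |A|=252.1241
8. ⊥bis P3·P7 via (18.18,38.89): [(24.4792, 70.1064) (13.6714, 47.4713) (18.2489, 38.8657) (25, 36.4816) (25, 70.5863)]  |A|=220.072
9. ⊥bis P3·P8 via (12.76,42.395): [(24.4792, 70.1064) (13.6714, 47.4713) (18.2489, 38.8657) (25, 36.4816) (25, 70.5863)]  |A|=220.072
10. canonical 5-gon: [(24.4792, 70.1064) (13.6714, 47.4713) (18.2489, 38.8657) (25, 36.4816) (25, 70.5863)]
11. shoelace: 220.072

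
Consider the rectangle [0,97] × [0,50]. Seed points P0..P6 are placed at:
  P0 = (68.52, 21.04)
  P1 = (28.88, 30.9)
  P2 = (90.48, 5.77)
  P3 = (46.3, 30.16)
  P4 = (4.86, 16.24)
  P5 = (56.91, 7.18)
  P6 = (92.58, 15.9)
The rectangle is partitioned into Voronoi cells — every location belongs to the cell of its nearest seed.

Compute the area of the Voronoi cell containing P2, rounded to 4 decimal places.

1. box [0,97]×[0,50]: [(0, 0) (97, 0) (97, 50) (0, 50)]
2. ⊥bis P2·P0 via (79.5,13.405): [(70.1788, 0) (97, 0) (97, 38.572)]  |A|=517.2743
3. ⊥bis P2·P1 via (59.68,18.335): [(70.1788, 0) (97, 0) (97, 38.572)]  |A|=517.2743
4. ⊥bis P2·P3 via (68.39,17.965): [(70.1788, 0) (97, 0) (97, 38.572)]  |A|=517.2743
5. ⊥bis P2·P4 via (47.67,11.005): [(70.1788, 0) (97, 0) (97, 38.572)]  |A|=517.2743
6. ⊥bis P2·P5 via (73.695,6.475): [(73.6316, 4.9656) (73.423, 0) (97, 0) (97, 38.572)]  |A|=509.2194
7. ⊥bis P2·P6 via (91.53,10.835): [(79.4537, 13.3385) (73.6316, 4.9656) (73.423, 0) (97, 0) (97, 9.701)]  |A|=255.9308
8. canonical 5-gon: [(79.4537, 13.3385) (73.6316, 4.9656) (73.423, 0) (97, 0) (97, 9.701)]
9. shoelace: 255.9308

Area of P2's cell: 255.9308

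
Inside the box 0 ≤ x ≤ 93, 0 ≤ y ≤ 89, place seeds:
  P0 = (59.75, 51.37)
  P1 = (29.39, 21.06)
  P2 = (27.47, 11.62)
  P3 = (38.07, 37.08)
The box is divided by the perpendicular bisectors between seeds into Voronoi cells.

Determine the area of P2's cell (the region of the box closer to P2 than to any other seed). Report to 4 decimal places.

1. box [0,93]×[0,89]: [(0, 0) (93, 0) (93, 89) (0, 89)]
2. ⊥bis P2·P0 via (43.61,31.495): [(0, 66.9096) (0, 0) (82.3933, 0)]  |A|=2756.4532
3. ⊥bis P2·P1 via (28.43,16.34): [(73.5802, 7.1569) (0, 22.1224) (0, 0) (82.3933, 0)]  |A|=1108.7252
4. ⊥bis P2·P3 via (32.77,24.35): [(73.5802, 7.1569) (0, 22.1224) (0, 0) (82.3933, 0)]  |A|=1108.7252
5. canonical 4-gon: [(73.5802, 7.1569) (0, 22.1224) (0, 0) (82.3933, 0)]
6. shoelace: 1108.7252

Area of P2's cell: 1108.7252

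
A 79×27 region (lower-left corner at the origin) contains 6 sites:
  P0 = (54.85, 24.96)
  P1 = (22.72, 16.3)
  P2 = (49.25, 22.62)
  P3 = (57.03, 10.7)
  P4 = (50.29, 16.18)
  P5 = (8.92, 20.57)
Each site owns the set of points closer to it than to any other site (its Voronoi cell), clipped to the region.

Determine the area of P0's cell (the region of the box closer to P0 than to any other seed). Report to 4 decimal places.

1. box [0,79]×[0,27]: [(0, 0) (79, 0) (79, 27) (0, 27)]
2. ⊥bis P0·P1 via (38.785,20.63): [(44.3454, 0) (79, 0) (79, 27) (37.0681, 27)]  |A|=1033.9178
3. ⊥bis P0·P2 via (52.05,23.79): [(61.9908, 0) (79, 0) (79, 27) (50.7087, 27)]  |A|=611.5568
4. ⊥bis P0·P3 via (55.94,17.83): [(54.6245, 17.6289) (79, 21.3553) (79, 27) (50.7087, 27)]  |A|=201.3569
5. ⊥bis P0·P4 via (52.57,20.57): [(53.6243, 20.0224) (57.4123, 18.0551) (79, 21.3553) (79, 27) (50.7087, 27)]  |A|=197.8073
6. ⊥bis P0·P5 via (31.885,22.765): [(53.6243, 20.0224) (57.4123, 18.0551) (79, 21.3553) (79, 27) (50.7087, 27)]  |A|=197.8073
7. canonical 5-gon: [(53.6243, 20.0224) (57.4123, 18.0551) (79, 21.3553) (79, 27) (50.7087, 27)]
8. shoelace: 197.8073

Area of P0's cell: 197.8073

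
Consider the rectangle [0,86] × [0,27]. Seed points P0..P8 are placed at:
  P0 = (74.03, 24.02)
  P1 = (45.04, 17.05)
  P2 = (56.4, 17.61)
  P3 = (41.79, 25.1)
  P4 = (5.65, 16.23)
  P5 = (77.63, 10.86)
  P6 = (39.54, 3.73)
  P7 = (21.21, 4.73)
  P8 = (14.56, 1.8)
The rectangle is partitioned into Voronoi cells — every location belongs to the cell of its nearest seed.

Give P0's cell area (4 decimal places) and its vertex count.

Area of P0's cell: 200.4055 (4 vertices)

1. box [0,86]×[0,27]: [(0, 0) (86, 0) (86, 27) (0, 27)]
2. ⊥bis P0·P1 via (59.535,20.535): [(64.4722, 0) (86, 0) (86, 27) (57.9806, 27)]  |A|=668.887
3. ⊥bis P0·P2 via (65.215,20.815): [(72.783, 0) (86, 0) (86, 27) (62.9662, 27)]  |A|=489.3852
4. ⊥bis P0·P3 via (57.91,24.56): [(72.783, 0) (86, 0) (86, 27) (62.9662, 27)]  |A|=489.3852
5. ⊥bis P0·P4 via (39.84,20.125): [(72.783, 0) (86, 0) (86, 27) (62.9662, 27)]  |A|=489.3852
6. ⊥bis P0·P5 via (75.83,17.44): [(67.2914, 15.1042) (86, 20.2221) (86, 27) (62.9662, 27)]  |A|=200.4055
7. ⊥bis P0·P6 via (56.785,13.875): [(67.2914, 15.1042) (86, 20.2221) (86, 27) (62.9662, 27)]  |A|=200.4055
8. ⊥bis P0·P7 via (47.62,14.375): [(67.2914, 15.1042) (86, 20.2221) (86, 27) (62.9662, 27)]  |A|=200.4055
9. ⊥bis P0·P8 via (44.295,12.91): [(67.2914, 15.1042) (86, 20.2221) (86, 27) (62.9662, 27)]  |A|=200.4055
10. canonical 4-gon: [(67.2914, 15.1042) (86, 20.2221) (86, 27) (62.9662, 27)]
11. shoelace: 200.4055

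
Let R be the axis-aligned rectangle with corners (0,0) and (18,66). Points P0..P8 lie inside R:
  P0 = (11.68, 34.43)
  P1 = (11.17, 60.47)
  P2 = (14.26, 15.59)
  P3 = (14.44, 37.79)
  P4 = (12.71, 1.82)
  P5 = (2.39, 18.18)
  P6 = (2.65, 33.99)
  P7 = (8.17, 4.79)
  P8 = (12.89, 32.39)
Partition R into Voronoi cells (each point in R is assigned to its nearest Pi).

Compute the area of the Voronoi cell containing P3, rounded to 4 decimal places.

1. box [0,18]×[0,66]: [(0, 0) (18, 0) (18, 66) (0, 66)]
2. ⊥bis P3·P0 via (13.06,36.11): [(0, 46.8379) (18, 32.0521) (18, 66) (0, 66)]  |A|=477.99
3. ⊥bis P3·P1 via (12.805,49.13): [(0, 47.2838) (0, 46.8379) (18, 32.0521) (18, 49.879)]  |A|=164.4551
4. ⊥bis P3·P2 via (14.35,26.69): [(0, 47.2838) (0, 46.8379) (18, 32.0521) (18, 49.879)]  |A|=164.4551
5. ⊥bis P3·P4 via (13.575,19.805): [(0, 47.2838) (0, 46.8379) (18, 32.0521) (18, 49.879)]  |A|=164.4551
6. ⊥bis P3·P5 via (8.415,27.985): [(0, 47.2838) (0, 46.8379) (18, 32.0521) (18, 49.879)]  |A|=164.4551
7. ⊥bis P3·P6 via (8.545,35.89): [(4.6563, 47.9551) (6.8228, 41.2334) (18, 32.0521) (18, 49.879)]  |A|=146.5575
8. ⊥bis P3·P7 via (11.305,21.29): [(4.6563, 47.9551) (6.8228, 41.2334) (18, 32.0521) (18, 49.879)]  |A|=146.5575
9. ⊥bis P3·P8 via (13.665,35.09): [(4.6563, 47.9551) (6.8228, 41.2334) (14.6438, 34.8091) (18, 33.8457) (18, 49.879)]  |A|=143.5477
10. canonical 5-gon: [(4.6563, 47.9551) (6.8228, 41.2334) (14.6438, 34.8091) (18, 33.8457) (18, 49.879)]
11. shoelace: 143.5477

Area of P3's cell: 143.5477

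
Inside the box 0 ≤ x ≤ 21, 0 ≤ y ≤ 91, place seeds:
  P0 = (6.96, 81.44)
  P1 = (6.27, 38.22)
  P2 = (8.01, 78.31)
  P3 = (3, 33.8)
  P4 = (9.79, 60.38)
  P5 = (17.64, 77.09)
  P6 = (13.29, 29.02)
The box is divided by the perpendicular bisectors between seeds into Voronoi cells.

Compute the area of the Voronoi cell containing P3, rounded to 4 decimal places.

Area of P3's cell: 112.9570

1. box [0,21]×[0,91]: [(0, 0) (21, 0) (21, 91) (0, 91)]
2. ⊥bis P3·P0 via (4.98,57.62): [(0, 58.034) (0, 0) (21, 0) (21, 56.2884)]  |A|=1200.3843
3. ⊥bis P3·P1 via (4.635,36.01): [(0, 39.4391) (0, 0) (21, 0) (21, 23.9029)]  |A|=665.0902
4. ⊥bis P3·P2 via (5.505,56.055): [(0, 39.4391) (0, 0) (21, 0) (21, 23.9029)]  |A|=665.0902
5. ⊥bis P3·P4 via (6.395,47.09): [(0, 39.4391) (0, 0) (21, 0) (21, 23.9029)]  |A|=665.0902
6. ⊥bis P3·P5 via (10.32,55.445): [(0, 39.4391) (0, 0) (21, 0) (21, 23.9029)]  |A|=665.0902
7. ⊥bis P3·P6 via (8.145,31.41): [(8.8376, 32.9009) (0, 39.4391) (0, 13.8761)]  |A|=112.957
8. canonical 3-gon: [(8.8376, 32.9009) (0, 39.4391) (0, 13.8761)]
9. shoelace: 112.957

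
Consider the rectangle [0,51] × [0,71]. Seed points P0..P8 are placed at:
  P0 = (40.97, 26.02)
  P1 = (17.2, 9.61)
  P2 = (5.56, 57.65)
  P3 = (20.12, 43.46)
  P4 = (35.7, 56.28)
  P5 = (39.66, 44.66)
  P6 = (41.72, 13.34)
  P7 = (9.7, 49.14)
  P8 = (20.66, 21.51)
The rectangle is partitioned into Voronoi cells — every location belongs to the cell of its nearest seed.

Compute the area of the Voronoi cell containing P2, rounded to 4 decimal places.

Area of P2's cell: 340.5444

1. box [0,51]×[0,71]: [(0, 0) (51, 0) (51, 71) (0, 71)]
2. ⊥bis P2·P0 via (23.265,41.835): [(0, 15.7897) (49.3167, 71) (0, 71)]  |A|=1361.3942
3. ⊥bis P2·P1 via (11.38,33.63): [(0, 30.8726) (17.1943, 35.0388) (49.3167, 71) (0, 71)]  |A|=1231.7237
4. ⊥bis P2·P3 via (12.84,50.555): [(0, 37.3802) (32.7654, 71) (0, 71)]  |A|=550.7839
5. ⊥bis P2·P4 via (20.63,56.965): [(0, 37.3802) (20.7055, 58.6256) (21.268, 71) (0, 71)]  |A|=479.6464
6. ⊥bis P2·P5 via (22.61,51.155): [(0, 37.3802) (20.7055, 58.6256) (21.268, 71) (0, 71)]  |A|=479.6464
7. ⊥bis P2·P6 via (23.64,35.495): [(0, 37.3802) (20.7055, 58.6256) (21.268, 71) (0, 71)]  |A|=479.6464
8. ⊥bis P2·P7 via (7.63,53.395): [(0, 49.6831) (20.758, 59.7816) (21.268, 71) (0, 71)]  |A|=340.5444
9. ⊥bis P2·P8 via (13.11,39.58): [(0, 49.6831) (20.758, 59.7816) (21.268, 71) (0, 71)]  |A|=340.5444
10. canonical 4-gon: [(0, 49.6831) (20.758, 59.7816) (21.268, 71) (0, 71)]
11. shoelace: 340.5444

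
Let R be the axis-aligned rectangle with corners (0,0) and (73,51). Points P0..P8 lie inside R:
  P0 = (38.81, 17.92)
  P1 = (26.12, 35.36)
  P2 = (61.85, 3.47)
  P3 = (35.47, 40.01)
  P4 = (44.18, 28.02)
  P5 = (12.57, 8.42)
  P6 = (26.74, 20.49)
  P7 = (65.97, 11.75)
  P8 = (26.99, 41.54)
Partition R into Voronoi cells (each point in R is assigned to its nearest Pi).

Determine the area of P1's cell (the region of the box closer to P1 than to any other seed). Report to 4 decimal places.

1. box [0,73]×[0,51]: [(0, 0) (73, 0) (73, 51) (0, 51)]
2. ⊥bis P1·P0 via (32.465,26.64): [(0, 3.0172) (65.9432, 51) (0, 51)]  |A|=1582.0683
3. ⊥bis P1·P2 via (43.985,19.415): [(0, 3.0172) (65.9432, 51) (0, 51)]  |A|=1582.0683
4. ⊥bis P1·P3 via (30.795,37.685): [(0, 3.0172) (35.2721, 28.6826) (24.1731, 51) (0, 51)]  |A|=1115.9678
5. ⊥bis P1·P4 via (35.15,31.69): [(0, 3.0172) (33.3632, 27.2936) (34.5323, 30.1702) (24.1731, 51) (0, 51)]  |A|=1114.0341
6. ⊥bis P1·P5 via (19.345,21.89): [(0, 31.6199) (23.2428, 19.9295) (33.3632, 27.2936) (34.5323, 30.1702) (24.1731, 51) (0, 51)]  |A|=781.6313
7. ⊥bis P1·P6 via (26.43,27.925): [(0, 31.6199) (8.8071, 27.1902) (33.7438, 28.2299) (34.5323, 30.1702) (24.1731, 51) (0, 51)]  |A|=680.2614
8. ⊥bis P1·P7 via (46.045,23.555): [(0, 31.6199) (8.8071, 27.1902) (33.7438, 28.2299) (34.5323, 30.1702) (24.1731, 51) (0, 51)]  |A|=680.2614
9. ⊥bis P1·P8 via (26.555,38.45): [(0, 42.1883) (0, 31.6199) (8.8071, 27.1902) (33.7438, 28.2299) (34.5323, 30.1702) (30.7051, 37.8658)]  |A|=386.2321
10. canonical 6-gon: [(0, 42.1883) (0, 31.6199) (8.8071, 27.1902) (33.7438, 28.2299) (34.5323, 30.1702) (30.7051, 37.8658)]
11. shoelace: 386.2321

Area of P1's cell: 386.2321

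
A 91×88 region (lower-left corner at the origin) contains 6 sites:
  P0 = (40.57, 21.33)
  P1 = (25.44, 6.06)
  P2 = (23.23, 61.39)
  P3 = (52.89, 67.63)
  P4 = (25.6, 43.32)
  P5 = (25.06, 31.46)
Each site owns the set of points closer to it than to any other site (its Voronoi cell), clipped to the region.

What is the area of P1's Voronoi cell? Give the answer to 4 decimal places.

Area of P1's cell: 696.1545

1. box [0,91]×[0,88]: [(0, 0) (91, 0) (91, 88) (0, 88)]
2. ⊥bis P1·P0 via (33.005,13.695): [(0, 46.3974) (0, 0) (46.8267, 0)]  |A|=1086.3191
3. ⊥bis P1·P2 via (24.335,33.725): [(13.237, 33.2817) (0, 32.753) (0, 0) (46.8267, 0)]  |A|=996.0134
4. ⊥bis P1·P3 via (39.165,36.845): [(13.237, 33.2817) (0, 32.753) (0, 0) (46.8267, 0)]  |A|=996.0134
5. ⊥bis P1·P4 via (25.52,24.69): [(21.8925, 24.7056) (0, 24.7996) (0, 0) (46.8267, 0)]  |A|=849.9036
6. ⊥bis P1·P5 via (25.25,18.76): [(27.8538, 18.799) (0, 18.3822) (0, 0) (46.8267, 0)]  |A|=696.1545
7. canonical 4-gon: [(27.8538, 18.799) (0, 18.3822) (0, 0) (46.8267, 0)]
8. shoelace: 696.1545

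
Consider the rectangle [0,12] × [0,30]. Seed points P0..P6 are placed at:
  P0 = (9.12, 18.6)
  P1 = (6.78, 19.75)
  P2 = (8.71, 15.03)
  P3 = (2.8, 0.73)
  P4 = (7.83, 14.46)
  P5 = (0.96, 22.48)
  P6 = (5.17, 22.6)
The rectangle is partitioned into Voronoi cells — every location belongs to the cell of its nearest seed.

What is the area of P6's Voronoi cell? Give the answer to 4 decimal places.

Area of P6's cell: 70.8688

1. box [0,12]×[0,30]: [(0, 0) (12, 0) (12, 30) (0, 30)]
2. ⊥bis P6·P0 via (7.145,20.6): [(0, 13.5443) (12, 25.3943) (12, 30) (0, 30)]  |A|=126.3682
3. ⊥bis P6·P1 via (5.975,21.175): [(0, 17.7996) (10.0697, 23.4882) (12, 25.3943) (12, 30) (0, 30)]  |A|=104.9432
4. ⊥bis P6·P2 via (6.94,18.815): [(0, 17.7996) (10.0697, 23.4882) (12, 25.3943) (12, 30) (0, 30)]  |A|=104.9432
5. ⊥bis P6·P3 via (3.985,11.665): [(0, 17.7996) (10.0697, 23.4882) (12, 25.3943) (12, 30) (0, 30)]  |A|=104.9432
6. ⊥bis P6·P4 via (6.5,18.53): [(0, 17.7996) (10.0697, 23.4882) (12, 25.3943) (12, 30) (0, 30)]  |A|=104.9432
7. ⊥bis P6·P5 via (3.065,22.54): [(3.1494, 19.5788) (10.0697, 23.4882) (12, 25.3943) (12, 30) (2.8524, 30)]  |A|=70.8688
8. canonical 5-gon: [(3.1494, 19.5788) (10.0697, 23.4882) (12, 25.3943) (12, 30) (2.8524, 30)]
9. shoelace: 70.8688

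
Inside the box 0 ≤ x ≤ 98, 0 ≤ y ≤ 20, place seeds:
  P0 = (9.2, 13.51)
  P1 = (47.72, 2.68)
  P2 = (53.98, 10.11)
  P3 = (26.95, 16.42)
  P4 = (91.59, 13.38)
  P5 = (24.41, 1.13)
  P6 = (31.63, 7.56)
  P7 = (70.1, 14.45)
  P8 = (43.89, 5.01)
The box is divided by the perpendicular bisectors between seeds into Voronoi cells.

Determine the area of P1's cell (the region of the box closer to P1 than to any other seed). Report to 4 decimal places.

Area of P1's cell: 62.4511

1. box [0,98]×[0,20]: [(0, 0) (98, 0) (98, 20) (0, 20)]
2. ⊥bis P1·P0 via (28.46,8.095): [(26.1841, 0) (98, 0) (98, 20) (31.8071, 20)]  |A|=1380.0881
3. ⊥bis P1·P2 via (50.85,6.395): [(26.1841, 0) (58.4402, 0) (34.7022, 20) (31.8071, 20)]  |A|=351.5125
4. ⊥bis P1·P3 via (37.335,9.55): [(31.0174, 0) (58.4402, 0) (40.8317, 14.8357)]  |A|=203.4191
5. ⊥bis P1·P4 via (69.655,8.03): [(31.0174, 0) (58.4402, 0) (40.8317, 14.8357)]  |A|=203.4191
6. ⊥bis P1·P5 via (36.065,1.905): [(35.7191, 7.1073) (36.1917, 0) (58.4402, 0) (40.8317, 14.8357)]  |A|=185.0315
7. ⊥bis P1·P6 via (39.675,5.12): [(38.1221, 0) (58.4402, 0) (42.2574, 13.6345)]  |A|=138.5138
8. ⊥bis P1·P7 via (58.91,8.565): [(38.1221, 0) (58.4402, 0) (42.2574, 13.6345)]  |A|=138.5138
9. ⊥bis P1·P8 via (45.805,3.845): [(43.4659, 0) (58.4402, 0) (48.5402, 8.3411)]  |A|=62.4511
10. canonical 3-gon: [(43.4659, 0) (58.4402, 0) (48.5402, 8.3411)]
11. shoelace: 62.4511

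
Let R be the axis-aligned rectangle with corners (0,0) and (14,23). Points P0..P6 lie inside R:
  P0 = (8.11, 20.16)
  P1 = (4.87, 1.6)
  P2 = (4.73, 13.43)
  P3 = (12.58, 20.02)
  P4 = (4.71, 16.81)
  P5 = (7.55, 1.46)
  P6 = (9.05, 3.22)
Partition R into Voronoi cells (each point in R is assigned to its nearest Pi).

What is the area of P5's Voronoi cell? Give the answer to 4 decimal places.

Area of P5's cell: 9.8576

1. box [0,14]×[0,23]: [(0, 0) (14, 0) (14, 23) (0, 23)]
2. ⊥bis P5·P0 via (7.83,10.81): [(0, 11.0445) (0, 0) (14, 0) (14, 10.6252)]  |A|=151.688
3. ⊥bis P5·P1 via (6.21,1.53): [(6.6965, 10.8439) (6.1301, 0) (14, 0) (14, 10.6252)]  |A|=81.4709
4. ⊥bis P5·P2 via (6.14,7.445): [(6.5237, 7.5354) (6.1301, 0) (14, 0) (14, 9.2967)]  |A|=64.404
5. ⊥bis P5·P3 via (10.065,10.74): [(6.5237, 7.5354) (6.1301, 0) (14, 0) (14, 9.2967)]  |A|=64.404
6. ⊥bis P5·P4 via (6.13,9.135): [(6.5237, 7.5354) (6.1301, 0) (14, 0) (14, 9.2967)]  |A|=64.404
7. ⊥bis P5·P6 via (8.3,2.34): [(6.3396, 4.0108) (6.1301, 0) (11.0456, 0)]  |A|=9.8576
8. canonical 3-gon: [(6.3396, 4.0108) (6.1301, 0) (11.0456, 0)]
9. shoelace: 9.8576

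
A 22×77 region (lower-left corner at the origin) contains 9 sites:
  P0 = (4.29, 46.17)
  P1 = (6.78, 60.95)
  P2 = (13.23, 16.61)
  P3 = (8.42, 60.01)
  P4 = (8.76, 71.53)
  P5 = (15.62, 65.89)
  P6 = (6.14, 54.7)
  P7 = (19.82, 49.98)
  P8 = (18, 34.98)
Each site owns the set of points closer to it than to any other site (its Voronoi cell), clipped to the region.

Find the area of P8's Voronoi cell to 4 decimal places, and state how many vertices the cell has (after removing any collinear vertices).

1. box [0,22]×[0,77]: [(0, 0) (22, 0) (22, 77) (0, 77)]
2. ⊥bis P8·P0 via (11.145,40.575): [(0, 26.9201) (0, 0) (22, 0) (22, 53.8746)]  |A|=888.7416
3. ⊥bis P8·P1 via (12.39,47.965): [(19.784, 51.1595) (0, 26.9201) (0, 0) (22, 0) (22, 52.1169)]  |A|=886.7941
4. ⊥bis P8·P2 via (15.615,25.795): [(19.784, 51.1595) (1.9729, 29.3373) (22, 24.1371) (22, 52.1169)]  |A|=295.8303
5. ⊥bis P8·P3 via (13.21,47.495): [(18.4209, 49.4894) (1.9729, 29.3373) (22, 24.1371) (22, 50.8593)]  |A|=292.3819
6. ⊥bis P8·P4 via (13.38,53.255): [(18.4209, 49.4894) (1.9729, 29.3373) (22, 24.1371) (22, 50.8593)]  |A|=292.3819
7. ⊥bis P8·P5 via (16.81,50.435): [(21.9193, 50.8284) (18.4209, 49.4894) (1.9729, 29.3373) (22, 24.1371) (22, 50.8346)]  |A|=292.3809
8. ⊥bis P8·P6 via (12.07,44.84): [(17.0905, 47.8594) (1.9729, 29.3373) (22, 24.1371) (22, 50.8121)]  |A|=290.2603
9. ⊥bis P8·P7 via (18.91,42.48): [(13.2594, 43.1656) (1.9729, 29.3373) (22, 24.1371) (22, 42.1051)]  |A|=246.3419
10. canonical 4-gon: [(13.2594, 43.1656) (1.9729, 29.3373) (22, 24.1371) (22, 42.1051)]
11. shoelace: 246.3419

Area of P8's cell: 246.3419 (4 vertices)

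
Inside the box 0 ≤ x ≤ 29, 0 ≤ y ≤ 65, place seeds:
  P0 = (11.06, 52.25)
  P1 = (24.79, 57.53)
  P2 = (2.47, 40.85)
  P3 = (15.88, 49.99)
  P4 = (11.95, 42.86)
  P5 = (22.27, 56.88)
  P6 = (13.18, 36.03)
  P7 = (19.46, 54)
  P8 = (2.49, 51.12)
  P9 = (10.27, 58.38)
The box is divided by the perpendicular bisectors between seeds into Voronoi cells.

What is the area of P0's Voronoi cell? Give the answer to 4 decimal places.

1. box [0,29]×[0,65]: [(0, 0) (29, 0) (29, 65) (0, 65)]
2. ⊥bis P0·P1 via (17.925,54.89): [(0, 0) (29, 0) (29, 26.0908) (14.0371, 65) (0, 65)]  |A|=1593.9029
3. ⊥bis P0·P2 via (6.765,46.55): [(0, 51.6475) (26.9939, 31.3073) (14.0371, 65) (0, 65)]  |A|=416.6924
4. ⊥bis P0·P3 via (13.47,51.12): [(0, 51.6475) (10.1362, 44.0098) (16.7141, 58.0388) (14.0371, 65) (0, 65)]  |A|=256.6654
5. ⊥bis P0·P4 via (11.505,47.555): [(0, 51.6475) (6.1099, 47.0436) (11.8121, 47.5841) (16.7141, 58.0388) (14.0371, 65) (0, 65)]  |A|=246.9275
6. ⊥bis P0·P5 via (16.665,54.565): [(0, 51.6475) (6.1099, 47.0436) (11.8121, 47.5841) (15.9252, 56.3562) (12.3551, 65) (0, 65)]  |A|=234.66
7. ⊥bis P0·P6 via (12.12,44.14): [(0, 51.6475) (6.1099, 47.0436) (11.8121, 47.5841) (15.9252, 56.3562) (12.3551, 65) (0, 65)]  |A|=234.66
8. ⊥bis P0·P7 via (15.26,53.125): [(0, 51.6475) (6.1099, 47.0436) (11.8121, 47.5841) (14.9985, 54.38) (13.2247, 62.8946) (12.3551, 65) (0, 65)]  |A|=228.9622
9. ⊥bis P0·P8 via (6.775,51.685): [(7.3712, 47.1632) (11.8121, 47.5841) (14.9985, 54.38) (13.2247, 62.8946) (12.3551, 65) (5.0193, 65)]  |A|=131.7168
10. ⊥bis P0·P9 via (10.665,55.315): [(6.3694, 54.7614) (7.3712, 47.1632) (11.8121, 47.5841) (14.9985, 54.38) (14.6955, 55.8344)]  |A|=53.2288
11. canonical 5-gon: [(6.3694, 54.7614) (7.3712, 47.1632) (11.8121, 47.5841) (14.9985, 54.38) (14.6955, 55.8344)]
12. shoelace: 53.2288

Area of P0's cell: 53.2288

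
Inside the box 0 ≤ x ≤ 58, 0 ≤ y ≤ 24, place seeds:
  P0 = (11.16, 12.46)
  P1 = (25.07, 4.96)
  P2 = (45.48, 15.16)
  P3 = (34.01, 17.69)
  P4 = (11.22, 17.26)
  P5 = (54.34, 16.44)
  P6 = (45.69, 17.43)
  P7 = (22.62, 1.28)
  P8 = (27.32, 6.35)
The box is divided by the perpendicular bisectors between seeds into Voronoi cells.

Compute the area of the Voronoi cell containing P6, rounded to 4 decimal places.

Area of P6's cell: 80.0461

1. box [0,58]×[0,24]: [(0, 0) (58, 0) (58, 24) (0, 24)]
2. ⊥bis P6·P0 via (28.425,14.945): [(30.5761, 0) (58, 0) (58, 24) (27.1217, 24)]  |A|=699.6268
3. ⊥bis P6·P1 via (35.38,11.195): [(42.1502, 0) (58, 0) (58, 24) (27.6361, 24)]  |A|=554.5638
4. ⊥bis P6·P2 via (45.585,16.295): [(31.5082, 17.5973) (58, 15.1465) (58, 24) (27.6361, 24)]  |A|=214.4788
5. ⊥bis P6·P3 via (39.85,17.56): [(39.8337, 16.8271) (58, 15.1465) (58, 24) (39.9934, 24)]  |A|=144.9982
6. ⊥bis P6·P4 via (28.455,17.345): [(39.8337, 16.8271) (58, 15.1465) (58, 24) (39.9934, 24)]  |A|=144.9982
7. ⊥bis P6·P5 via (50.015,16.935): [(39.8337, 16.8271) (49.8961, 15.8962) (50.8236, 24) (39.9934, 24)]  |A|=80.0461
8. ⊥bis P6·P7 via (34.155,9.355): [(39.8337, 16.8271) (49.8961, 15.8962) (50.8236, 24) (39.9934, 24)]  |A|=80.0461
9. ⊥bis P6·P8 via (36.505,11.89): [(39.8337, 16.8271) (49.8961, 15.8962) (50.8236, 24) (39.9934, 24)]  |A|=80.0461
10. canonical 4-gon: [(39.8337, 16.8271) (49.8961, 15.8962) (50.8236, 24) (39.9934, 24)]
11. shoelace: 80.0461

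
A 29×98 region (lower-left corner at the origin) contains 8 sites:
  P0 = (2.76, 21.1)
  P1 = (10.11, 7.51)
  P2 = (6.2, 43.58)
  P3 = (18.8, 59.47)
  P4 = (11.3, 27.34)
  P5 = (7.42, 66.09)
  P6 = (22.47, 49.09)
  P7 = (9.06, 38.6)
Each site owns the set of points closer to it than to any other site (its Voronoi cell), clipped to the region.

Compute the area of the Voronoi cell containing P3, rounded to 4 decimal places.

Area of P3's cell: 377.0087

1. box [0,29]×[0,98]: [(0, 0) (29, 0) (29, 98) (0, 98)]
2. ⊥bis P3·P0 via (10.78,40.285): [(0, 44.7914) (29, 32.6684) (29, 98) (0, 98)]  |A|=1718.8326
3. ⊥bis P3·P1 via (14.455,33.49): [(0, 44.7914) (29, 32.6684) (29, 98) (0, 98)]  |A|=1718.8326
4. ⊥bis P3·P2 via (12.5,51.525): [(0, 61.4369) (29, 38.4413) (29, 98) (0, 98)]  |A|=1393.7662
5. ⊥bis P3·P4 via (15.05,43.405): [(0, 61.4369) (25.9485, 40.861) (29, 40.1487) (29, 98) (0, 98)]  |A|=1391.1611
6. ⊥bis P3·P5 via (13.11,62.78): [(8.4369, 54.7468) (25.9485, 40.861) (29, 40.1487) (29, 90.0954)]  |A|=528.479
7. ⊥bis P3·P6 via (20.635,54.28): [(8.4369, 54.7468) (12.6058, 51.4411) (29, 57.2376) (29, 90.0954)]  |A|=377.0087
8. ⊥bis P3·P7 via (13.93,49.035): [(8.4369, 54.7468) (12.6058, 51.4411) (29, 57.2376) (29, 90.0954)]  |A|=377.0087
9. canonical 4-gon: [(8.4369, 54.7468) (12.6058, 51.4411) (29, 57.2376) (29, 90.0954)]
10. shoelace: 377.0087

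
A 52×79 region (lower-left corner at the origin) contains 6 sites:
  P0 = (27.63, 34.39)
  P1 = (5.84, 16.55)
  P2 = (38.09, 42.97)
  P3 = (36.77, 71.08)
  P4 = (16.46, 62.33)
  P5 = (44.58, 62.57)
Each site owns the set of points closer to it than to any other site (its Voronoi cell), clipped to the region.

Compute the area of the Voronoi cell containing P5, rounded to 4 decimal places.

Area of P5's cell: 312.8445

1. box [0,52]×[0,79]: [(0, 0) (52, 0) (52, 79) (0, 79)]
2. ⊥bis P5·P0 via (36.105,48.48): [(0, 70.1968) (52, 38.9193) (52, 79) (0, 79)]  |A|=1270.9808
3. ⊥bis P5·P1 via (25.21,39.56): [(0, 70.1968) (52, 38.9193) (52, 79) (0, 79)]  |A|=1270.9808
4. ⊥bis P5·P2 via (41.335,52.77): [(0, 70.1968) (13.8325, 61.8767) (52, 49.2386) (52, 79) (0, 79)]  |A|=1074.0505
5. ⊥bis P5·P3 via (40.675,66.825): [(29.5958, 56.6571) (52, 49.2386) (52, 77.2184)]  |A|=313.4335
6. ⊥bis P5·P4 via (30.52,62.45): [(30.5619, 57.5437) (30.5722, 56.3338) (52, 49.2386) (52, 77.2184)]  |A|=312.8445
7. canonical 4-gon: [(30.5619, 57.5437) (30.5722, 56.3338) (52, 49.2386) (52, 77.2184)]
8. shoelace: 312.8445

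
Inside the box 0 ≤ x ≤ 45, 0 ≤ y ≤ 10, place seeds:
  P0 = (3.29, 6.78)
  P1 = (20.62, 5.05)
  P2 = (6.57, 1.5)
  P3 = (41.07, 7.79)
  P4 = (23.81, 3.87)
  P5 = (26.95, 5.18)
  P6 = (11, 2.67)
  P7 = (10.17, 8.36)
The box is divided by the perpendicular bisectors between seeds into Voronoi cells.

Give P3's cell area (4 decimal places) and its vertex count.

1. box [0,45]×[0,10]: [(0, 0) (45, 0) (45, 10) (0, 10)]
2. ⊥bis P3·P0 via (22.18,7.285): [(22.3748, 0) (45, 0) (45, 10) (22.1074, 10)]  |A|=227.5891
3. ⊥bis P3·P1 via (30.845,6.42): [(31.7052, 0) (45, 0) (45, 10) (30.3653, 10)]  |A|=139.6474
4. ⊥bis P3·P2 via (23.82,4.645): [(31.7052, 0) (45, 0) (45, 10) (30.3653, 10)]  |A|=139.6474
5. ⊥bis P3·P4 via (32.44,5.83): [(33.7641, 0) (45, 0) (45, 10) (31.4929, 10)]  |A|=123.7149
6. ⊥bis P3·P5 via (34.01,6.485): [(35.2087, 0) (45, 0) (45, 10) (33.3603, 10)]  |A|=107.1551
7. ⊥bis P3·P6 via (26.035,5.23): [(35.2087, 0) (45, 0) (45, 10) (33.3603, 10)]  |A|=107.1551
8. ⊥bis P3·P7 via (25.62,8.075): [(35.2087, 0) (45, 0) (45, 10) (33.3603, 10)]  |A|=107.1551
9. canonical 4-gon: [(35.2087, 0) (45, 0) (45, 10) (33.3603, 10)]
10. shoelace: 107.1551

Area of P3's cell: 107.1551 (4 vertices)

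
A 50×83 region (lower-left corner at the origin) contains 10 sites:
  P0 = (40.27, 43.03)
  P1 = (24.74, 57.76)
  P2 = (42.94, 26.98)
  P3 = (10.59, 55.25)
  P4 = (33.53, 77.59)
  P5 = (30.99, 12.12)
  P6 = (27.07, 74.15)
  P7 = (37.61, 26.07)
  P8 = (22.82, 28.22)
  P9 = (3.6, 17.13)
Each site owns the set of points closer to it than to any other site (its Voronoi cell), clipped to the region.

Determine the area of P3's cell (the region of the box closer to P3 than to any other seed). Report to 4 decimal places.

Area of P3's cell: 621.9255

1. box [0,50]×[0,83]: [(0, 0) (50, 0) (50, 83) (0, 83)]
2. ⊥bis P3·P0 via (25.43,49.14): [(0, 0) (5.1978, 0) (39.371, 83) (0, 83)]  |A|=1849.6069
3. ⊥bis P3·P1 via (17.665,56.505): [(0, 0) (5.1978, 0) (20.9162, 38.1768) (12.9652, 83) (0, 83)]  |A|=1257.8094
4. ⊥bis P3·P2 via (26.765,41.115): [(0, 10.4872) (17.993, 31.077) (20.9162, 38.1768) (12.9652, 83) (0, 83)]  |A|=1082.6946
5. ⊥bis P3·P4 via (22.06,66.42): [(0, 10.4872) (17.993, 31.077) (20.9162, 38.1768) (14.5357, 74.1464) (5.9137, 83) (0, 83)]  |A|=1051.479
6. ⊥bis P3·P5 via (20.79,33.685): [(0, 23.8516) (18.6501, 32.6728) (20.9162, 38.1768) (14.5357, 74.1464) (5.9137, 83) (0, 83)]  |A|=919.2634
7. ⊥bis P3·P6 via (18.83,64.7): [(0, 81.119) (0, 23.8516) (18.6501, 32.6728) (20.9162, 38.1768) (15.7322, 67.4012)]  |A|=834.5618
8. ⊥bis P3·P7 via (24.1,40.66): [(0, 81.119) (0, 23.8516) (12.1584, 29.6023) (20.6068, 37.4254) (20.9162, 38.1768) (15.7322, 67.4012)]  |A|=822.1399
9. ⊥bis P3·P8 via (16.705,41.735): [(0, 81.119) (0, 34.1767) (20.019, 43.2345) (15.7322, 67.4012)]  |A|=630.5638
10. ⊥bis P3·P9 via (7.095,36.19): [(0, 81.119) (0, 37.491) (5.2126, 36.5352) (20.019, 43.2345) (15.7322, 67.4012)]  |A|=621.9255
11. canonical 5-gon: [(0, 81.119) (0, 37.491) (5.2126, 36.5352) (20.019, 43.2345) (15.7322, 67.4012)]
12. shoelace: 621.9255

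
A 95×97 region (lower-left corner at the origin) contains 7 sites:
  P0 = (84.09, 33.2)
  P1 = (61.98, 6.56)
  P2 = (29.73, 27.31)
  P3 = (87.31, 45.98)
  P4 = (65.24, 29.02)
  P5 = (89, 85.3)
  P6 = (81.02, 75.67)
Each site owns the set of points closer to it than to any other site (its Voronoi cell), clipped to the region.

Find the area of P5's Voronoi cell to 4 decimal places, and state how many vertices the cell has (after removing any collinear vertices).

1. box [0,95]×[0,97]: [(0, 0) (95, 0) (95, 97) (0, 97)]
2. ⊥bis P5·P0 via (86.545,59.25): [(0, 67.4062) (95, 58.4532) (95, 97) (0, 97)]  |A|=3236.6811
3. ⊥bis P5·P1 via (75.49,45.93): [(0, 71.8347) (17.7917, 65.7294) (95, 58.4532) (95, 97) (0, 97)]  |A|=3197.285
4. ⊥bis P5·P2 via (59.365,56.305): [(53.4302, 62.3708) (95, 58.4532) (95, 97) (19.5489, 97)]  |A|=2107.5982
5. ⊥bis P5·P3 via (88.155,65.64): [(48.5668, 67.3415) (95, 65.3458) (95, 97) (19.5489, 97)]  |A|=1853.7856
6. ⊥bis P5·P4 via (77.12,57.16): [(45.4448, 70.5325) (53.506, 67.1292) (95, 65.3458) (95, 97) (19.5489, 97)]  |A|=1846.2366
7. ⊥bis P5·P6 via (85.01,80.485): [(95, 72.2067) (95, 97) (65.0802, 97)]  |A|=370.905
8. canonical 3-gon: [(95, 72.2067) (95, 97) (65.0802, 97)]
9. shoelace: 370.905

Area of P5's cell: 370.9050 (3 vertices)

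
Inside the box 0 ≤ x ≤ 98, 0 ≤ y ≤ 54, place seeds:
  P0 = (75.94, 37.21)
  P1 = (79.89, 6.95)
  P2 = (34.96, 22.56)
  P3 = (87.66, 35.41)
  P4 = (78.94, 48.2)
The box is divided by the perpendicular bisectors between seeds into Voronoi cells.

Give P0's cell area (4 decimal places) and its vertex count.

1. box [0,98]×[0,54]: [(0, 0) (98, 0) (98, 54) (0, 54)]
2. ⊥bis P0·P1 via (77.915,22.08): [(0, 11.9093) (98, 24.7018) (98, 54) (0, 54)]  |A|=3498.0541
3. ⊥bis P0·P2 via (55.45,29.885): [(59.1174, 19.6263) (98, 24.7018) (98, 54) (46.8291, 54)]  |A|=1449.0628
4. ⊥bis P0·P3 via (81.8,36.31): [(59.1174, 19.6263) (79.6493, 22.3064) (84.5169, 54) (46.8291, 54)]  |A|=966.577
5. ⊥bis P0·P4 via (77.44,42.705): [(47.9934, 50.7432) (59.1174, 19.6263) (79.6493, 22.3064) (82.5672, 41.3054)]  |A|=676.5553
6. canonical 4-gon: [(47.9934, 50.7432) (59.1174, 19.6263) (79.6493, 22.3064) (82.5672, 41.3054)]
7. shoelace: 676.5553

Area of P0's cell: 676.5553 (4 vertices)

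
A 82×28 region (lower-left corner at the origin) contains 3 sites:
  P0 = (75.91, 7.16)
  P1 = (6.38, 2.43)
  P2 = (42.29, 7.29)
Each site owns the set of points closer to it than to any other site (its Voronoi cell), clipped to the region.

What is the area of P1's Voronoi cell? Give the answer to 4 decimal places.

1. box [0,82]×[0,28]: [(0, 0) (82, 0) (82, 28) (0, 28)]
2. ⊥bis P1·P0 via (41.145,4.795): [(0, 0) (41.4712, 0) (39.5664, 28) (0, 28)]  |A|=1134.5264
3. ⊥bis P1·P2 via (24.335,4.86): [(0, 0) (24.9927, 0) (21.2033, 28) (0, 28)]  |A|=646.7442
4. canonical 4-gon: [(0, 0) (24.9927, 0) (21.2033, 28) (0, 28)]
5. shoelace: 646.7442

Area of P1's cell: 646.7442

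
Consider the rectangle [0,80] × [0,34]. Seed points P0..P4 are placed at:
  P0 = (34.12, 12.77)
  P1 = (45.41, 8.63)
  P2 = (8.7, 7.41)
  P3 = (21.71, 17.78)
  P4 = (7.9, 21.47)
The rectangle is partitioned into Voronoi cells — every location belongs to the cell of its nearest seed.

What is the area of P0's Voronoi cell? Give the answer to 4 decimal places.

Area of P0's cell: 455.1645

1. box [0,80]×[0,34]: [(0, 0) (80, 0) (80, 34) (0, 34)]
2. ⊥bis P0·P1 via (39.765,10.7): [(0, 0) (35.8414, 0) (48.309, 34) (0, 34)]  |A|=1430.5563
3. ⊥bis P0·P2 via (21.41,10.09): [(23.5376, 0) (35.8414, 0) (48.309, 34) (16.3684, 34)]  |A|=752.1552
4. ⊥bis P0·P3 via (27.915,15.275): [(22.9237, 2.9113) (23.5376, 0) (35.8414, 0) (48.309, 34) (35.4744, 34)]  |A|=455.1645
5. ⊥bis P0·P4 via (21.01,17.12): [(22.9237, 2.9113) (23.5376, 0) (35.8414, 0) (48.309, 34) (35.4744, 34)]  |A|=455.1645
6. canonical 5-gon: [(22.9237, 2.9113) (23.5376, 0) (35.8414, 0) (48.309, 34) (35.4744, 34)]
7. shoelace: 455.1645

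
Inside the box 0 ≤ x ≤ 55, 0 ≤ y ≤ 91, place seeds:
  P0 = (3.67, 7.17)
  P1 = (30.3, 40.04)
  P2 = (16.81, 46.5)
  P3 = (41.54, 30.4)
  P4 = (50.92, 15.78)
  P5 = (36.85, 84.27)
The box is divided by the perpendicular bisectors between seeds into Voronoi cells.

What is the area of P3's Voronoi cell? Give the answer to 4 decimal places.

1. box [0,55]×[0,91]: [(0, 0) (55, 0) (55, 91) (0, 91)]
2. ⊥bis P3·P0 via (22.605,18.785): [(0, 55.6361) (34.128, 0) (55, 0) (55, 91) (0, 91)]  |A|=4055.6257
3. ⊥bis P3·P1 via (35.92,35.22): [(22.2795, 19.3156) (34.128, 0) (55, 0) (55, 57.4668)]  |A|=1141.7474
4. ⊥bis P3·P2 via (29.175,38.45): [(22.2795, 19.3156) (34.128, 0) (55, 0) (55, 57.4668)]  |A|=1141.7474
5. ⊥bis P3·P4 via (46.23,23.09): [(22.2795, 19.3156) (27.382, 10.9974) (55, 28.7167) (55, 57.4668)]  |A|=630.4299
6. ⊥bis P3·P5 via (39.195,57.335): [(22.2795, 19.3156) (27.382, 10.9974) (55, 28.7167) (55, 57.4668)]  |A|=630.4299
7. canonical 4-gon: [(22.2795, 19.3156) (27.382, 10.9974) (55, 28.7167) (55, 57.4668)]
8. shoelace: 630.4299

Area of P3's cell: 630.4299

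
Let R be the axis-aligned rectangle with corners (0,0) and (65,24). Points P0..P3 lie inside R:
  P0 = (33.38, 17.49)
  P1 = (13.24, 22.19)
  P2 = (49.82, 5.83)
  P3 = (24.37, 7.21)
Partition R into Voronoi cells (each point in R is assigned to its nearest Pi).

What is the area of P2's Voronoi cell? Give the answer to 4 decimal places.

1. box [0,65]×[0,24]: [(0, 0) (65, 0) (65, 24) (0, 24)]
2. ⊥bis P2·P0 via (41.6,11.66): [(33.3302, 0) (65, 0) (65, 24) (50.3521, 24)]  |A|=555.8126
3. ⊥bis P2·P1 via (31.53,14.01): [(33.3302, 0) (65, 0) (65, 24) (50.3521, 24)]  |A|=555.8126
4. ⊥bis P2·P3 via (37.095,6.52): [(37.0239, 5.2079) (36.7415, 0) (65, 0) (65, 24) (50.3521, 24)]  |A|=546.9299
5. canonical 5-gon: [(37.0239, 5.2079) (36.7415, 0) (65, 0) (65, 24) (50.3521, 24)]
6. shoelace: 546.9299

Area of P2's cell: 546.9299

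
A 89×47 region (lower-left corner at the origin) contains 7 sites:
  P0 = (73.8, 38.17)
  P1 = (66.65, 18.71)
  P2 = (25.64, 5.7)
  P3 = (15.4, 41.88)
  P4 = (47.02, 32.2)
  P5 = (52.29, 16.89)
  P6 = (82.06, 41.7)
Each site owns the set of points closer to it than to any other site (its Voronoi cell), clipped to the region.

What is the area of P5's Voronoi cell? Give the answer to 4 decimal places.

1. box [0,89]×[0,47]: [(0, 0) (89, 0) (89, 47) (0, 47)]
2. ⊥bis P5·P0 via (63.045,27.53): [(0, 0) (89, 0) (89, 1.2945) (43.7832, 47) (0, 47)]  |A|=3149.6708
3. ⊥bis P5·P1 via (59.47,17.8): [(0, 0) (61.726, 0) (57.5303, 33.1043) (43.7832, 47) (0, 47)]  |A|=2677.8592
4. ⊥bis P5·P2 via (38.965,11.295): [(43.7076, 0) (61.726, 0) (57.5303, 33.1043) (43.7832, 47) (23.9729, 47)]  |A|=1087.3664
5. ⊥bis P5·P3 via (33.845,29.385): [(32.3166, 27.1288) (43.7076, 0) (61.726, 0) (57.5303, 33.1043) (44.9671, 45.8033)]  |A|=871.9156
6. ⊥bis P5·P4 via (49.655,24.545): [(35.454, 19.6567) (43.7076, 0) (61.726, 0) (58.2406, 27.5003)]  |A|=504.0791
7. ⊥bis P5·P6 via (67.175,29.295): [(35.454, 19.6567) (43.7076, 0) (61.726, 0) (58.2406, 27.5003)]  |A|=504.0791
8. canonical 4-gon: [(35.454, 19.6567) (43.7076, 0) (61.726, 0) (58.2406, 27.5003)]
9. shoelace: 504.0791

Area of P5's cell: 504.0791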